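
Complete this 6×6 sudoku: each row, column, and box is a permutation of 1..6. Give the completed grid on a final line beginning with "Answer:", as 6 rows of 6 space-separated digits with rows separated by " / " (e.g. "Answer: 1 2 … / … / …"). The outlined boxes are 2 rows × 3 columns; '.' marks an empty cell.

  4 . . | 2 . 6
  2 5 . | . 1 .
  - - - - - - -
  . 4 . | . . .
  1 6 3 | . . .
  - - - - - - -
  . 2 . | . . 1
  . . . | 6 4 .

Step 1. [r3c1∈{5}] only 5 remains possible at r3c1. So r3c1=5.
Step 2. [r6c6∈{2,3,5}] in row 6, 2 fits only at r6c6. So r6c6=2.
Step 3. [r4c6∈{4,5}] r4c6 is the only open cell in col 6 admitting 5 ⇒ r4c6=5.
Step 4. [r3c6∈{3}] nothing but 3 survives at r3c6, so r3c6=3.
Step 5. [r5c4∈{3,5}] across col 4, 5 lands solely at r5c4 ⇒ r5c4=5.
Step 6. [r1c2∈{1,3}] box 1 places 3 nowhere but r1c2, so r1c2=3.
Step 7. [r5c1∈{3,6}] col 1 places 6 nowhere but r5c1 ⇒ r5c1=6.
Step 8. [r3c5∈{2,6}] 6 has one home in row 3: r3c5, so r3c5=6.
Step 9. [r2c6∈{4}] nothing but 4 survives at r2c6, so r2c6=4.
Step 10. [r1c3∈{1}] nothing but 1 survives at r1c3 ⇒ r1c3=1.
Step 11. [r5c3∈{4}] nothing but 4 survives at r5c3, so r5c3=4.
Step 12. [r3c4∈{1}] only 1 remains possible at r3c4 ⇒ r3c4=1.
Step 13. [r6c1∈{3}] only 3 remains possible at r6c1. So r6c1=3.
Step 14. [r6c2∈{1}] r6c2 has the single candidate 1 ⇒ r6c2=1.
Step 15. [r4c5∈{2}] r4c5 is down to just 2 ⇒ r4c5=2.
Step 16. [r1c5∈{5}] r1c5's peers cover all but 5. So r1c5=5.
Step 17. [r4c4∈{4}] only 4 remains possible at r4c4. So r4c4=4.
Step 18. [r5c5∈{3}] nothing but 3 survives at r5c5, so r5c5=3.
Step 19. [r3c3∈{2}] nothing but 2 survives at r3c3 ⇒ r3c3=2.
Step 20. [r2c3∈{6}] only 6 remains possible at r2c3 ⇒ r2c3=6.
Step 21. [r6c3∈{5}] r6c3 is down to just 5 ⇒ r6c3=5.
Step 22. [r2c4∈{3}] only 3 remains possible at r2c4, so r2c4=3.

Answer: 4 3 1 2 5 6 / 2 5 6 3 1 4 / 5 4 2 1 6 3 / 1 6 3 4 2 5 / 6 2 4 5 3 1 / 3 1 5 6 4 2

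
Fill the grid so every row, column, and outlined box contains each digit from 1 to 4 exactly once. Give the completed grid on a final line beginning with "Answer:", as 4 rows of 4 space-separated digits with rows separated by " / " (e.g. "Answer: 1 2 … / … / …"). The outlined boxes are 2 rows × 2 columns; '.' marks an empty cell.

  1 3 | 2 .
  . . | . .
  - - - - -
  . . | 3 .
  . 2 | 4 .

Step 1. [r2c2∈{4}] r2c2's peers cover all but 4. So r2c2=4.
Step 2. [r4c4∈{1}] nothing but 1 survives at r4c4. So r4c4=1.
Step 3. [r4c1∈{3}] r4c1 is down to just 3 ⇒ r4c1=3.
Step 4. [r3c4∈{2}] r3c4 is down to just 2 ⇒ r3c4=2.
Step 5. [r2c1∈{2}] nothing but 2 survives at r2c1 ⇒ r2c1=2.
Step 6. [r2c3∈{1}] r2c3 is down to just 1, so r2c3=1.
Step 7. [r2c4∈{3}] only 3 remains possible at r2c4, so r2c4=3.
Step 8. [r3c1∈{4}] r3c1 has the single candidate 4. So r3c1=4.
Step 9. [r1c4∈{4}] r1c4 has the single candidate 4 ⇒ r1c4=4.
Step 10. [r3c2∈{1}] r3c2's peers cover all but 1. So r3c2=1.

Answer: 1 3 2 4 / 2 4 1 3 / 4 1 3 2 / 3 2 4 1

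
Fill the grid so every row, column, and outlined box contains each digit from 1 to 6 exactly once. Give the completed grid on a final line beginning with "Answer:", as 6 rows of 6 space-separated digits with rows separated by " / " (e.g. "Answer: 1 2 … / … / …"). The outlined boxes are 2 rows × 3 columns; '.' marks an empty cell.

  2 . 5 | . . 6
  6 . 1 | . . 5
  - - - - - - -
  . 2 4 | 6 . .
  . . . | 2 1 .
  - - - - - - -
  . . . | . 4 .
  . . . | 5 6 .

Step 1. [r1c5∈{3}] r1c5 is down to just 3, so r1c5=3.
Step 2. [r5c4∈{1,3}] 3 has one home in col 4: r5c4. So r5c4=3.
Step 3. [r3c1∈{1,3,5}] r3c1 is the only open cell in row 3 admitting 1, so r3c1=1.
Step 4. [r1c2∈{4}] r1c2 has the single candidate 4. So r1c2=4.
Step 5. [r5c1∈{5}] r5c1 has the single candidate 5 ⇒ r5c1=5.
Step 6. [r4c1∈{3}] r4c1 has the single candidate 3 ⇒ r4c1=3.
Step 7. [r6c3∈{2,3}] across col 3, 3 lands solely at r6c3 ⇒ r6c3=3.
Step 8. [r6c2∈{1}] nothing but 1 survives at r6c2 ⇒ r6c2=1.
Step 9. [r5c2∈{6}] nothing but 6 survives at r5c2, so r5c2=6.
Step 10. [r5c6∈{1,2}] across row 5, 1 lands solely at r5c6, so r5c6=1.
Step 11. [r2c4∈{4}] r2c4 has the single candidate 4. So r2c4=4.
Step 12. [r4c6∈{4}] nothing but 4 survives at r4c6, so r4c6=4.
Step 13. [r6c1∈{4}] r6c1's peers cover all but 4. So r6c1=4.
Step 14. [r6c6∈{2}] nothing but 2 survives at r6c6, so r6c6=2.
Step 15. [r4c2∈{5}] r4c2 has the single candidate 5, so r4c2=5.
Step 16. [r2c5∈{2}] r2c5 has the single candidate 2 ⇒ r2c5=2.
Step 17. [r2c2∈{3}] r2c2 is down to just 3. So r2c2=3.
Step 18. [r4c3∈{6}] r4c3's peers cover all but 6. So r4c3=6.
Step 19. [r3c5∈{5}] r3c5 has the single candidate 5. So r3c5=5.
Step 20. [r1c4∈{1}] nothing but 1 survives at r1c4 ⇒ r1c4=1.
Step 21. [r3c6∈{3}] r3c6 has the single candidate 3. So r3c6=3.
Step 22. [r5c3∈{2}] r5c3 is down to just 2. So r5c3=2.

Answer: 2 4 5 1 3 6 / 6 3 1 4 2 5 / 1 2 4 6 5 3 / 3 5 6 2 1 4 / 5 6 2 3 4 1 / 4 1 3 5 6 2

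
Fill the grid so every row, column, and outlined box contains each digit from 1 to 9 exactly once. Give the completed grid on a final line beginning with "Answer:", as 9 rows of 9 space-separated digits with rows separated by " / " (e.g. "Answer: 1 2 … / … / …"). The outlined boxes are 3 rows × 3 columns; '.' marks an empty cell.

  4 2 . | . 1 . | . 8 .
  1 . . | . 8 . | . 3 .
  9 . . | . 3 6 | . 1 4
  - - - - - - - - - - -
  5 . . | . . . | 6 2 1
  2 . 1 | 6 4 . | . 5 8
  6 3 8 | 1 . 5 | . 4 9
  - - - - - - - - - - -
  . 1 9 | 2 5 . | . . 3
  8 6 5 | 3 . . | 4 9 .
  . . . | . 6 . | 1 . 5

Step 1. [r9c8∈{7}] only 7 remains possible at r9c8 ⇒ r9c8=7.
Step 2. [r3c3∈{7}] only 7 remains possible at r3c3 ⇒ r3c3=7.
Step 3. [r4c5∈{7,9}] r4c5 is the only open cell in col 5 admitting 9, so r4c5=9.
Step 4. [r7c6∈{4,7,8}] row 7 places 4 nowhere but r7c6 ⇒ r7c6=4.
Step 5. [r3c4∈{5}] only 5 remains possible at r3c4. So r3c4=5.
Step 6. [r6c7∈{7}] nothing but 7 survives at r6c7, so r6c7=7.
Step 7. [r2c6∈{2,7,9}] across col 6, 2 lands solely at r2c6 ⇒ r2c6=2.
Step 8. [r4c6∈{3,7,8}] row 4 places 3 nowhere but r4c6. So r4c6=3.
Step 9. [r5c6∈{7}] r5c6 has the single candidate 7, so r5c6=7.
Step 10. [r1c6∈{9}] r1c6 is down to just 9 ⇒ r1c6=9.
Step 11. [r1c3∈{3,6}] in row 1, 3 fits only at r1c3. So r1c3=3.
Step 12. [r1c4∈{7}] only 7 remains possible at r1c4, so r1c4=7.
Step 13. [r9c2∈{4}] only 4 remains possible at r9c2. So r9c2=4.
Step 14. [r9c4∈{8,9}] row 9 places 9 nowhere but r9c4, so r9c4=9.
Step 15. [r2c3∈{6}] r2c3 has the single candidate 6 ⇒ r2c3=6.
Step 16. [r2c7∈{5,9}] across row 2, 9 lands solely at r2c7. So r2c7=9.
Step 17. [r9c1∈{3}] only 3 remains possible at r9c1. So r9c1=3.
Step 18. [r5c7∈{3}] r5c7 is down to just 3. So r5c7=3.
Step 19. [r1c9∈{6}] r1c9's peers cover all but 6, so r1c9=6.
Step 20. [r2c4∈{4}] r2c4 is down to just 4 ⇒ r2c4=4.
Step 21. [r2c9∈{7}] r2c9's peers cover all but 7 ⇒ r2c9=7.
Step 22. [r3c2∈{8}] nothing but 8 survives at r3c2, so r3c2=8.
Step 23. [r2c2∈{5}] r2c2 has the single candidate 5 ⇒ r2c2=5.
Step 24. [r8c9∈{2}] r8c9 has the single candidate 2. So r8c9=2.
Step 25. [r9c6∈{8}] r9c6 has the single candidate 8 ⇒ r9c6=8.
Step 26. [r1c7∈{5}] r1c7 is down to just 5 ⇒ r1c7=5.
Step 27. [r6c5∈{2}] r6c5's peers cover all but 2 ⇒ r6c5=2.
Step 28. [r3c7∈{2}] only 2 remains possible at r3c7 ⇒ r3c7=2.
Step 29. [r9c3∈{2}] r9c3 has the single candidate 2. So r9c3=2.
Step 30. [r7c8∈{6}] r7c8 is down to just 6 ⇒ r7c8=6.
Step 31. [r5c2∈{9}] r5c2's peers cover all but 9 ⇒ r5c2=9.
Step 32. [r4c4∈{8}] nothing but 8 survives at r4c4 ⇒ r4c4=8.
Step 33. [r7c7∈{8}] r7c7's peers cover all but 8, so r7c7=8.
Step 34. [r4c2∈{7}] only 7 remains possible at r4c2. So r4c2=7.
Step 35. [r7c1∈{7}] nothing but 7 survives at r7c1, so r7c1=7.
Step 36. [r8c6∈{1}] r8c6's peers cover all but 1 ⇒ r8c6=1.
Step 37. [r4c3∈{4}] only 4 remains possible at r4c3, so r4c3=4.
Step 38. [r8c5∈{7}] nothing but 7 survives at r8c5 ⇒ r8c5=7.

Answer: 4 2 3 7 1 9 5 8 6 / 1 5 6 4 8 2 9 3 7 / 9 8 7 5 3 6 2 1 4 / 5 7 4 8 9 3 6 2 1 / 2 9 1 6 4 7 3 5 8 / 6 3 8 1 2 5 7 4 9 / 7 1 9 2 5 4 8 6 3 / 8 6 5 3 7 1 4 9 2 / 3 4 2 9 6 8 1 7 5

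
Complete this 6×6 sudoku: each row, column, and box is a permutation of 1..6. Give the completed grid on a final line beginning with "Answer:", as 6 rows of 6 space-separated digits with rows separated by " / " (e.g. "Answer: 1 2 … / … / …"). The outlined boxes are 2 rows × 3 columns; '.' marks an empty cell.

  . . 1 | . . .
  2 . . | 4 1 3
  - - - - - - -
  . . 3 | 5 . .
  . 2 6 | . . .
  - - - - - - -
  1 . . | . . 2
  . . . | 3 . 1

Step 1. [r3c1∈{4}] nothing but 4 survives at r3c1 ⇒ r3c1=4.
Step 2. [r1c2∈{3,4,5,6}] row 1 places 4 nowhere but r1c2, so r1c2=4.
Step 3. [r2c2∈{5,6}] 6 has one home in row 2: r2c2 ⇒ r2c2=6.
Step 4. [r6c2∈{5}] r6c2 is down to just 5, so r6c2=5.
Step 5. [r1c6∈{5,6}] 5 has one home in col 6: r1c6, so r1c6=5.
Step 6. [r5c4∈{6}] r5c4 is down to just 6 ⇒ r5c4=6.
Step 7. [r6c5∈{4}] nothing but 4 survives at r6c5 ⇒ r6c5=4.
Step 8. [r3c5∈{2,6}] in row 3, 2 fits only at r3c5. So r3c5=2.
Step 9. [r3c2∈{1}] r3c2 has the single candidate 1, so r3c2=1.
Step 10. [r4c6∈{4}] r4c6 is down to just 4, so r4c6=4.
Step 11. [r5c3∈{4}] r5c3's peers cover all but 4. So r5c3=4.
Step 12. [r4c4∈{1}] r4c4 has the single candidate 1, so r4c4=1.
Step 13. [r4c5∈{3}] r4c5's peers cover all but 3 ⇒ r4c5=3.
Step 14. [r1c5∈{6}] r1c5 has the single candidate 6 ⇒ r1c5=6.
Step 15. [r3c6∈{6}] r3c6 is down to just 6. So r3c6=6.
Step 16. [r1c4∈{2}] r1c4 is down to just 2 ⇒ r1c4=2.
Step 17. [r2c3∈{5}] r2c3 has the single candidate 5, so r2c3=5.
Step 18. [r5c2∈{3}] nothing but 3 survives at r5c2 ⇒ r5c2=3.
Step 19. [r1c1∈{3}] r1c1 is down to just 3, so r1c1=3.
Step 20. [r4c1∈{5}] r4c1 is down to just 5, so r4c1=5.
Step 21. [r6c3∈{2}] r6c3 has the single candidate 2, so r6c3=2.
Step 22. [r5c5∈{5}] r5c5 has the single candidate 5, so r5c5=5.
Step 23. [r6c1∈{6}] r6c1 has the single candidate 6. So r6c1=6.

Answer: 3 4 1 2 6 5 / 2 6 5 4 1 3 / 4 1 3 5 2 6 / 5 2 6 1 3 4 / 1 3 4 6 5 2 / 6 5 2 3 4 1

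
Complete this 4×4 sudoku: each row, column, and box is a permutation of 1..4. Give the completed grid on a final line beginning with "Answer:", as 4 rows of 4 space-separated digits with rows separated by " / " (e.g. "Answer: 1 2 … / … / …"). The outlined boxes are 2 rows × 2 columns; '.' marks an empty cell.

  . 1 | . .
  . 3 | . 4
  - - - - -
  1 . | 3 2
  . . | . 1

Step 1. [r2c1∈{2}] r2c1 is down to just 2, so r2c1=2.
Step 2. [r4c3∈{4}] r4c3's peers cover all but 4. So r4c3=4.
Step 3. [r1c3∈{2}] r1c3 has the single candidate 2. So r1c3=2.
Step 4. [r4c2∈{2}] r4c2 is down to just 2 ⇒ r4c2=2.
Step 5. [r1c4∈{3}] only 3 remains possible at r1c4, so r1c4=3.
Step 6. [r1c1∈{4}] r1c1's peers cover all but 4. So r1c1=4.
Step 7. [r4c1∈{3}] r4c1 has the single candidate 3. So r4c1=3.
Step 8. [r2c3∈{1}] r2c3 has the single candidate 1 ⇒ r2c3=1.
Step 9. [r3c2∈{4}] only 4 remains possible at r3c2. So r3c2=4.

Answer: 4 1 2 3 / 2 3 1 4 / 1 4 3 2 / 3 2 4 1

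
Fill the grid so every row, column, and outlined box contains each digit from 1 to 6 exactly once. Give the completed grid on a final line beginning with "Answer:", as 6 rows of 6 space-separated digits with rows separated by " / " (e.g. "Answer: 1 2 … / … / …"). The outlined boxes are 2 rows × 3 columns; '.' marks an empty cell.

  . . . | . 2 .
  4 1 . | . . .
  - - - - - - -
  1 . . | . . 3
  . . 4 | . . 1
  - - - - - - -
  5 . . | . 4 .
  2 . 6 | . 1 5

Step 1. [r5c2∈{3}] only 3 remains possible at r5c2. So r5c2=3.
Step 2. [r2c6∈{6}] r2c6 has the single candidate 6 ⇒ r2c6=6.
Step 3. [r2c5∈{3,5}] r2c5 is the only open cell in col 5 admitting 3 ⇒ r2c5=3.
Step 4. [r2c4∈{5}] only 5 remains possible at r2c4. So r2c4=5.
Step 5. [r3c4∈{2,4,6}] 4 has one home in row 3: r3c4, so r3c4=4.
Step 6. [r4c4∈{2,6}] 2 has one home in box 4: r4c4. So r4c4=2.
Step 7. [r3c2∈{2,5,6}] 2 has one home in col 2: r3c2. So r3c2=2.
Step 8. [r3c3∈{5}] only 5 remains possible at r3c3, so r3c3=5.
Step 9. [r4c2∈{6}] r4c2 is down to just 6. So r4c2=6.
Step 10. [r4c1∈{3}] r4c1 is down to just 3. So r4c1=3.
Step 11. [r5c4∈{6}] only 6 remains possible at r5c4. So r5c4=6.
Step 12. [r1c1∈{6}] r1c1 is down to just 6, so r1c1=6.
Step 13. [r6c2∈{4}] r6c2 is down to just 4, so r6c2=4.
Step 14. [r1c4∈{1}] r1c4 has the single candidate 1. So r1c4=1.
Step 15. [r4c5∈{5}] r4c5's peers cover all but 5. So r4c5=5.
Step 16. [r1c3∈{3}] nothing but 3 survives at r1c3. So r1c3=3.
Step 17. [r5c3∈{1}] r5c3 has the single candidate 1. So r5c3=1.
Step 18. [r6c4∈{3}] r6c4's peers cover all but 3 ⇒ r6c4=3.
Step 19. [r2c3∈{2}] r2c3 is down to just 2, so r2c3=2.
Step 20. [r5c6∈{2}] nothing but 2 survives at r5c6. So r5c6=2.
Step 21. [r1c6∈{4}] r1c6 is down to just 4, so r1c6=4.
Step 22. [r1c2∈{5}] nothing but 5 survives at r1c2 ⇒ r1c2=5.
Step 23. [r3c5∈{6}] nothing but 6 survives at r3c5, so r3c5=6.

Answer: 6 5 3 1 2 4 / 4 1 2 5 3 6 / 1 2 5 4 6 3 / 3 6 4 2 5 1 / 5 3 1 6 4 2 / 2 4 6 3 1 5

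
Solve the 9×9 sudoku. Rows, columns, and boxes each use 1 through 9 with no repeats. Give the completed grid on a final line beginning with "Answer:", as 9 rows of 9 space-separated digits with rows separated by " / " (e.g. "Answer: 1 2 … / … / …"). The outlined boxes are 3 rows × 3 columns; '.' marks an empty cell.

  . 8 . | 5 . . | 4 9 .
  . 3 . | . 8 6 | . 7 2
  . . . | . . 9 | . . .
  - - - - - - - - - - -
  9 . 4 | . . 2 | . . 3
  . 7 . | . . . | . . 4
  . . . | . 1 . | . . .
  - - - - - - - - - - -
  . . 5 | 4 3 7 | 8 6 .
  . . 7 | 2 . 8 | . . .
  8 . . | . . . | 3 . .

Step 1. [r9c8∈{1,2,4,5}] r9c8 is the only open cell in box 9 admitting 2, so r9c8=2.
Step 2. [r9c2∈{1,4,6,9}] 4 has one home in row 9: r9c2, so r9c2=4.
Step 3. [r2c4∈{1}] r2c4 is down to just 1. So r2c4=1.
Step 4. [r2c7∈{5}] only 5 remains possible at r2c7. So r2c7=5.
Step 5. [r8c1∈{1,3,6}] across row 8, 3 lands solely at r8c1. So r8c1=3.
Step 6. [r9c9∈{1,5,7,9}] r9c9 is the only open cell in row 9 admitting 7, so r9c9=7.
Step 7. [r1c6∈{3}] r1c6 is down to just 3. So r1c6=3.
Step 8. [r5c6∈{5}] r5c6's peers cover all but 5, so r5c6=5.
Step 9. [r3c4∈{7}] nothing but 7 survives at r3c4. So r3c4=7.
Step 10. [r6c7∈{2,6,7,9}] r6c7 is the only open cell in row 6 admitting 7, so r6c7=7.
Step 11. [r5c7∈{1,2,6,9}] in col 7, 2 fits only at r5c7, so r5c7=2.
Step 12. [r6c9∈{5,6,8,9}] in box 6, 9 fits only at r6c9 ⇒ r6c9=9.
Step 13. [r7c9∈{1}] r7c9 is down to just 1 ⇒ r7c9=1.
Step 14. [r4c7∈{1,6}] box 6 places 6 nowhere but r4c7, so r4c7=6.
Step 15. [r8c2∈{1,6,9}] across row 8, 1 lands solely at r8c2. So r8c2=1.
Step 16. [r9c3∈{6,9}] 6 has one home in box 7: r9c3, so r9c3=6.
Step 17. [r4c8∈{1,5,8}] 1 has one home in row 4: r4c8 ⇒ r4c8=1.
Step 18. [r6c8∈{5,8}] box 6 places 5 nowhere but r6c8 ⇒ r6c8=5.
Step 19. [r3c1∈{1,2,4,5,6}] col 1 places 5 nowhere but r3c1. So r3c1=5.
Step 20. [r8c5∈{5,6,9}] across row 8, 6 lands solely at r8c5. So r8c5=6.
Step 21. [r7c1∈{2}] nothing but 2 survives at r7c1 ⇒ r7c1=2.
Step 22. [r6c1∈{6}] r6c1 has the single candidate 6 ⇒ r6c1=6.
Step 23. [r5c8∈{8}] r5c8's peers cover all but 8, so r5c8=8.
Step 24. [r6c3∈{2,3,8}] 8 has one home in col 3: r6c3, so r6c3=8.
Step 25. [r5c4∈{3,6,9}] in row 5, 6 fits only at r5c4 ⇒ r5c4=6.
Step 26. [r5c1∈{1}] nothing but 1 survives at r5c1, so r5c1=1.
Step 27. [r1c5∈{2}] r1c5 has the single candidate 2. So r1c5=2.
Step 28. [r3c3∈{1,2}] col 3 places 2 nowhere but r3c3. So r3c3=2.
Step 29. [r9c5∈{5,9}] row 9 places 5 nowhere but r9c5 ⇒ r9c5=5.
Step 30. [r1c9∈{6}] r1c9 has the single candidate 6, so r1c9=6.
Step 31. [r8c8∈{4}] nothing but 4 survives at r8c8, so r8c8=4.
Step 32. [r9c4∈{9}] only 9 remains possible at r9c4 ⇒ r9c4=9.
Step 33. [r8c9∈{5}] nothing but 5 survives at r8c9 ⇒ r8c9=5.
Step 34. [r6c2∈{2}] r6c2 has the single candidate 2. So r6c2=2.
Step 35. [r4c2∈{5}] r4c2's peers cover all but 5, so r4c2=5.
Step 36. [r5c3∈{3}] r5c3 is down to just 3. So r5c3=3.
Step 37. [r8c7∈{9}] r8c7's peers cover all but 9. So r8c7=9.
Step 38. [r2c1∈{4}] only 4 remains possible at r2c1, so r2c1=4.
Step 39. [r4c5∈{7}] r4c5 is down to just 7 ⇒ r4c5=7.
Step 40. [r3c2∈{6}] r3c2's peers cover all but 6, so r3c2=6.
Step 41. [r4c4∈{8}] r4c4's peers cover all but 8, so r4c4=8.
Step 42. [r6c6∈{4}] r6c6 has the single candidate 4. So r6c6=4.
Step 43. [r3c5∈{4}] nothing but 4 survives at r3c5, so r3c5=4.
Step 44. [r3c7∈{1}] r3c7 is down to just 1. So r3c7=1.
Step 45. [r1c3∈{1}] only 1 remains possible at r1c3 ⇒ r1c3=1.
Step 46. [r3c9∈{8}] r3c9's peers cover all but 8 ⇒ r3c9=8.
Step 47. [r6c4∈{3}] nothing but 3 survives at r6c4. So r6c4=3.
Step 48. [r1c1∈{7}] r1c1 is down to just 7, so r1c1=7.
Step 49. [r7c2∈{9}] only 9 remains possible at r7c2 ⇒ r7c2=9.
Step 50. [r5c5∈{9}] r5c5 is down to just 9 ⇒ r5c5=9.
Step 51. [r9c6∈{1}] nothing but 1 survives at r9c6, so r9c6=1.
Step 52. [r2c3∈{9}] r2c3 is down to just 9. So r2c3=9.
Step 53. [r3c8∈{3}] r3c8's peers cover all but 3 ⇒ r3c8=3.

Answer: 7 8 1 5 2 3 4 9 6 / 4 3 9 1 8 6 5 7 2 / 5 6 2 7 4 9 1 3 8 / 9 5 4 8 7 2 6 1 3 / 1 7 3 6 9 5 2 8 4 / 6 2 8 3 1 4 7 5 9 / 2 9 5 4 3 7 8 6 1 / 3 1 7 2 6 8 9 4 5 / 8 4 6 9 5 1 3 2 7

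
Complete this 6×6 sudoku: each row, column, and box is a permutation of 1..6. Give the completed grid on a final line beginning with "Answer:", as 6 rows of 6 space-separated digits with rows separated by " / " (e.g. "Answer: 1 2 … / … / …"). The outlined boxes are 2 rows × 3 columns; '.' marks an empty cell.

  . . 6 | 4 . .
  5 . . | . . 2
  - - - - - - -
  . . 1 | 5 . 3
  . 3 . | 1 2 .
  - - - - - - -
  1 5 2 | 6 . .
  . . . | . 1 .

Step 1. [r2c4∈{3}] r2c4 is down to just 3 ⇒ r2c4=3.
Step 2. [r4c6∈{4,6}] in col 6, 6 fits only at r4c6. So r4c6=6.
Step 3. [r4c1∈{4}] r4c1's peers cover all but 4. So r4c1=4.
Step 4. [r6c3∈{3,4}] r6c3 is the only open cell in col 3 admitting 3. So r6c3=3.
Step 5. [r6c2∈{4,6}] across box 5, 4 lands solely at r6c2, so r6c2=4.
Step 6. [r1c6∈{1,5}] r1c6 is the only open cell in col 6 admitting 1. So r1c6=1.
Step 7. [r1c2∈{2}] r1c2's peers cover all but 2. So r1c2=2.
Step 8. [r3c2∈{6}] nothing but 6 survives at r3c2. So r3c2=6.
Step 9. [r3c5∈{4}] r3c5 has the single candidate 4, so r3c5=4.
Step 10. [r5c5∈{3}] only 3 remains possible at r5c5. So r5c5=3.
Step 11. [r6c1∈{6}] nothing but 6 survives at r6c1 ⇒ r6c1=6.
Step 12. [r2c5∈{6}] r2c5 has the single candidate 6. So r2c5=6.
Step 13. [r4c3∈{5}] r4c3 has the single candidate 5, so r4c3=5.
Step 14. [r2c3∈{4}] only 4 remains possible at r2c3. So r2c3=4.
Step 15. [r5c6∈{4}] nothing but 4 survives at r5c6. So r5c6=4.
Step 16. [r1c5∈{5}] r1c5's peers cover all but 5, so r1c5=5.
Step 17. [r6c4∈{2}] nothing but 2 survives at r6c4 ⇒ r6c4=2.
Step 18. [r6c6∈{5}] r6c6's peers cover all but 5. So r6c6=5.
Step 19. [r3c1∈{2}] r3c1's peers cover all but 2. So r3c1=2.
Step 20. [r2c2∈{1}] r2c2 is down to just 1. So r2c2=1.
Step 21. [r1c1∈{3}] nothing but 3 survives at r1c1 ⇒ r1c1=3.

Answer: 3 2 6 4 5 1 / 5 1 4 3 6 2 / 2 6 1 5 4 3 / 4 3 5 1 2 6 / 1 5 2 6 3 4 / 6 4 3 2 1 5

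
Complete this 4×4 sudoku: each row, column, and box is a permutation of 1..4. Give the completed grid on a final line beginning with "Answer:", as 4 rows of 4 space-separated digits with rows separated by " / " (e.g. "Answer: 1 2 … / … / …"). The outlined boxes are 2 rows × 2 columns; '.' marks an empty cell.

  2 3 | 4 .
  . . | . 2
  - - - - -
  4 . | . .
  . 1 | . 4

Step 1. [r3c4∈{1,3}] 3 has one home in col 4: r3c4 ⇒ r3c4=3.
Step 2. [r3c3∈{1,2}] across row 3, 1 lands solely at r3c3 ⇒ r3c3=1.
Step 3. [r2c1∈{1}] only 1 remains possible at r2c1 ⇒ r2c1=1.
Step 4. [r4c3∈{2}] r4c3 has the single candidate 2 ⇒ r4c3=2.
Step 5. [r3c2∈{2}] nothing but 2 survives at r3c2, so r3c2=2.
Step 6. [r2c3∈{3}] r2c3 is down to just 3. So r2c3=3.
Step 7. [r1c4∈{1}] r1c4's peers cover all but 1. So r1c4=1.
Step 8. [r4c1∈{3}] nothing but 3 survives at r4c1. So r4c1=3.
Step 9. [r2c2∈{4}] r2c2 has the single candidate 4. So r2c2=4.

Answer: 2 3 4 1 / 1 4 3 2 / 4 2 1 3 / 3 1 2 4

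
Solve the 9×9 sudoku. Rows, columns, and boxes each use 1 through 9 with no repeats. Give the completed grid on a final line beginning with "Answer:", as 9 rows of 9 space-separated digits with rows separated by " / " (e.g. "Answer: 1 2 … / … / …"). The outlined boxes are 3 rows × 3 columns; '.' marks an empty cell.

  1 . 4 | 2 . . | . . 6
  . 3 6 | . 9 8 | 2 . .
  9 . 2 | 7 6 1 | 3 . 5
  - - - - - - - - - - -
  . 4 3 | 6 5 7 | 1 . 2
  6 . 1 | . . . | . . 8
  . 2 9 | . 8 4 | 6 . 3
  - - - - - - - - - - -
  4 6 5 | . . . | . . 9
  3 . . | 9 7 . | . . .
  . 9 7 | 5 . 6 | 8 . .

Step 1. [r2c9∈{1,4,7}] col 9 places 7 nowhere but r2c9, so r2c9=7.
Step 2. [r9c5∈{1,2,3,4}] across col 5, 4 lands solely at r9c5. So r9c5=4.
Step 3. [r8c6∈{2}] only 2 remains possible at r8c6. So r8c6=2.
Step 4. [r7c6∈{3}] r7c6's peers cover all but 3, so r7c6=3.
Step 5. [r2c8∈{1,4}] 1 has one home in row 2: r2c8. So r2c8=1.
Step 6. [r8c9∈{1,4}] r8c9 is the only open cell in col 9 admitting 4, so r8c9=4.
Step 7. [r5c7∈{4,5,7,9}] r5c7 is the only open cell in col 7 admitting 4, so r5c7=4.
Step 8. [r1c2∈{5,7,8}] in row 1, 7 fits only at r1c2. So r1c2=7.
Step 9. [r5c8∈{5,7,9}] in row 5, 7 fits only at r5c8 ⇒ r5c8=7.
Step 10. [r1c8∈{8,9}] row 1 places 8 nowhere but r1c8. So r1c8=8.
Step 11. [r6c8∈{5}] r6c8 has the single candidate 5 ⇒ r6c8=5.
Step 12. [r7c4∈{1,8}] 8 has one home in row 7: r7c4, so r7c4=8.
Step 13. [r1c5∈{3}] nothing but 3 survives at r1c5 ⇒ r1c5=3.
Step 14. [r9c8∈{2,3}] 3 has one home in row 9: r9c8, so r9c8=3.
Step 15. [r8c3∈{8}] r8c3 is down to just 8, so r8c3=8.
Step 16. [r7c5∈{1}] only 1 remains possible at r7c5. So r7c5=1.
Step 17. [r9c9∈{1}] only 1 remains possible at r9c9. So r9c9=1.
Step 18. [r2c4∈{4}] nothing but 4 survives at r2c4. So r2c4=4.
Step 19. [r7c8∈{2}] nothing but 2 survives at r7c8. So r7c8=2.
Step 20. [r3c8∈{4}] only 4 remains possible at r3c8 ⇒ r3c8=4.
Step 21. [r4c1∈{8}] r4c1 is down to just 8, so r4c1=8.
Step 22. [r1c6∈{5}] nothing but 5 survives at r1c6. So r1c6=5.
Step 23. [r2c1∈{5}] only 5 remains possible at r2c1 ⇒ r2c1=5.
Step 24. [r5c4∈{3}] r5c4's peers cover all but 3. So r5c4=3.
Step 25. [r1c7∈{9}] r1c7 has the single candidate 9, so r1c7=9.
Step 26. [r8c2∈{1}] r8c2 has the single candidate 1 ⇒ r8c2=1.
Step 27. [r5c2∈{5}] nothing but 5 survives at r5c2, so r5c2=5.
Step 28. [r8c8∈{6}] nothing but 6 survives at r8c8, so r8c8=6.
Step 29. [r6c4∈{1}] r6c4 is down to just 1. So r6c4=1.
Step 30. [r3c2∈{8}] nothing but 8 survives at r3c2 ⇒ r3c2=8.
Step 31. [r6c1∈{7}] r6c1's peers cover all but 7. So r6c1=7.
Step 32. [r9c1∈{2}] nothing but 2 survives at r9c1 ⇒ r9c1=2.
Step 33. [r8c7∈{5}] only 5 remains possible at r8c7, so r8c7=5.
Step 34. [r5c5∈{2}] nothing but 2 survives at r5c5 ⇒ r5c5=2.
Step 35. [r5c6∈{9}] r5c6 has the single candidate 9. So r5c6=9.
Step 36. [r4c8∈{9}] r4c8's peers cover all but 9 ⇒ r4c8=9.
Step 37. [r7c7∈{7}] only 7 remains possible at r7c7 ⇒ r7c7=7.

Answer: 1 7 4 2 3 5 9 8 6 / 5 3 6 4 9 8 2 1 7 / 9 8 2 7 6 1 3 4 5 / 8 4 3 6 5 7 1 9 2 / 6 5 1 3 2 9 4 7 8 / 7 2 9 1 8 4 6 5 3 / 4 6 5 8 1 3 7 2 9 / 3 1 8 9 7 2 5 6 4 / 2 9 7 5 4 6 8 3 1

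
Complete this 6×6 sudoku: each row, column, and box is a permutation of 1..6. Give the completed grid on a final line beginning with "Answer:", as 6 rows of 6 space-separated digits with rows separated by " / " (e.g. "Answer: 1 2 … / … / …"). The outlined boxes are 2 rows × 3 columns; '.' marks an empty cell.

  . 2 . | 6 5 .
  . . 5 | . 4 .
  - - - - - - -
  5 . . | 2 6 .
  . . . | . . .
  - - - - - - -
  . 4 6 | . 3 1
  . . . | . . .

Step 1. [r1c6∈{3}] r1c6 has the single candidate 3, so r1c6=3.
Step 2. [r4c4∈{1,3,4,5}] col 4 places 3 nowhere but r4c4, so r4c4=3.
Step 3. [r6c2∈{1,3,5}] col 2 places 5 nowhere but r6c2. So r6c2=5.
Step 4. [r6c5∈{2}] only 2 remains possible at r6c5 ⇒ r6c5=2.
Step 5. [r4c5∈{1}] only 1 remains possible at r4c5. So r4c5=1.
Step 6. [r3c6∈{4}] r3c6's peers cover all but 4. So r3c6=4.
Step 7. [r4c3∈{2,4}] across col 3, 2 lands solely at r4c3 ⇒ r4c3=2.
Step 8. [r4c2∈{6}] r4c2 has the single candidate 6. So r4c2=6.
Step 9. [r2c1∈{1,3,6}] row 2 places 6 nowhere but r2c1 ⇒ r2c1=6.
Step 10. [r6c1∈{1,3}] col 1 places 3 nowhere but r6c1, so r6c1=3.
Step 11. [r1c1∈{1,4}] in col 1, 1 fits only at r1c1 ⇒ r1c1=1.
Step 12. [r3c2∈{1,3}] in col 2, 1 fits only at r3c2 ⇒ r3c2=1.
Step 13. [r1c3∈{4}] r1c3's peers cover all but 4, so r1c3=4.
Step 14. [r5c1∈{2}] only 2 remains possible at r5c1. So r5c1=2.
Step 15. [r4c1∈{4}] only 4 remains possible at r4c1 ⇒ r4c1=4.
Step 16. [r6c4∈{4}] nothing but 4 survives at r6c4, so r6c4=4.
Step 17. [r4c6∈{5}] only 5 remains possible at r4c6, so r4c6=5.
Step 18. [r6c6∈{6}] r6c6 has the single candidate 6 ⇒ r6c6=6.
Step 19. [r2c4∈{1}] only 1 remains possible at r2c4, so r2c4=1.
Step 20. [r5c4∈{5}] nothing but 5 survives at r5c4. So r5c4=5.
Step 21. [r6c3∈{1}] r6c3 is down to just 1. So r6c3=1.
Step 22. [r3c3∈{3}] only 3 remains possible at r3c3 ⇒ r3c3=3.
Step 23. [r2c6∈{2}] r2c6's peers cover all but 2, so r2c6=2.
Step 24. [r2c2∈{3}] r2c2 has the single candidate 3. So r2c2=3.

Answer: 1 2 4 6 5 3 / 6 3 5 1 4 2 / 5 1 3 2 6 4 / 4 6 2 3 1 5 / 2 4 6 5 3 1 / 3 5 1 4 2 6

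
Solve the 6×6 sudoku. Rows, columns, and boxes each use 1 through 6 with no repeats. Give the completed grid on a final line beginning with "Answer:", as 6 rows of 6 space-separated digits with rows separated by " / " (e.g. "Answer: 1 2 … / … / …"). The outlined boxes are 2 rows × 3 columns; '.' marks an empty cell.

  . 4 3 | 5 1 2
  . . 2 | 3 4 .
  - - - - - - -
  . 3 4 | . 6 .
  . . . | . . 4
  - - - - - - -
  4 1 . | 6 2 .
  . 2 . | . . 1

Step 1. [r4c3∈{1,5,6}] in col 3, 1 fits only at r4c3, so r4c3=1.
Step 2. [r1c1∈{6}] r1c1 is down to just 6. So r1c1=6.
Step 3. [r5c3∈{5}] r5c3 is down to just 5. So r5c3=5.
Step 4. [r4c4∈{2}] nothing but 2 survives at r4c4. So r4c4=2.
Step 5. [r4c1∈{5}] only 5 remains possible at r4c1, so r4c1=5.
Step 6. [r5c6∈{3}] only 3 remains possible at r5c6, so r5c6=3.
Step 7. [r4c5∈{3}] r4c5 is down to just 3, so r4c5=3.
Step 8. [r3c1∈{2}] only 2 remains possible at r3c1 ⇒ r3c1=2.
Step 9. [r2c1∈{1}] r2c1 has the single candidate 1, so r2c1=1.
Step 10. [r6c5∈{5}] r6c5 has the single candidate 5. So r6c5=5.
Step 11. [r3c6∈{5}] r3c6 is down to just 5, so r3c6=5.
Step 12. [r6c4∈{4}] r6c4 is down to just 4, so r6c4=4.
Step 13. [r4c2∈{6}] r4c2 has the single candidate 6. So r4c2=6.
Step 14. [r6c1∈{3}] only 3 remains possible at r6c1 ⇒ r6c1=3.
Step 15. [r2c6∈{6}] only 6 remains possible at r2c6 ⇒ r2c6=6.
Step 16. [r3c4∈{1}] only 1 remains possible at r3c4, so r3c4=1.
Step 17. [r6c3∈{6}] only 6 remains possible at r6c3 ⇒ r6c3=6.
Step 18. [r2c2∈{5}] r2c2 is down to just 5. So r2c2=5.

Answer: 6 4 3 5 1 2 / 1 5 2 3 4 6 / 2 3 4 1 6 5 / 5 6 1 2 3 4 / 4 1 5 6 2 3 / 3 2 6 4 5 1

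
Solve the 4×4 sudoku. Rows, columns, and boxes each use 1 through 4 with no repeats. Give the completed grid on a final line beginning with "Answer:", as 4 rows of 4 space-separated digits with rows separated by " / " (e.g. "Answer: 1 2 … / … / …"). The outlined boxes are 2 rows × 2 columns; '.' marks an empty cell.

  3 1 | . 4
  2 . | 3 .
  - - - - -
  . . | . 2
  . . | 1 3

Step 1. [r4c1∈{4}] r4c1 is down to just 4, so r4c1=4.
Step 2. [r2c4∈{1}] r2c4 is down to just 1. So r2c4=1.
Step 3. [r3c3∈{4}] r3c3 has the single candidate 4, so r3c3=4.
Step 4. [r3c1∈{1}] only 1 remains possible at r3c1. So r3c1=1.
Step 5. [r1c3∈{2}] r1c3's peers cover all but 2. So r1c3=2.
Step 6. [r3c2∈{3}] only 3 remains possible at r3c2, so r3c2=3.
Step 7. [r2c2∈{4}] r2c2's peers cover all but 4, so r2c2=4.
Step 8. [r4c2∈{2}] r4c2's peers cover all but 2, so r4c2=2.

Answer: 3 1 2 4 / 2 4 3 1 / 1 3 4 2 / 4 2 1 3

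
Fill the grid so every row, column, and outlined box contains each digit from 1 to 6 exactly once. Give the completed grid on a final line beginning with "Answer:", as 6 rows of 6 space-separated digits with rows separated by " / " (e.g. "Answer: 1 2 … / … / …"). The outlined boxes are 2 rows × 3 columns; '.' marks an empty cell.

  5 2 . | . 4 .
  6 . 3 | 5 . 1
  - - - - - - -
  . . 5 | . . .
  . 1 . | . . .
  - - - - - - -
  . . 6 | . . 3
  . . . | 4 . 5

Step 1. [r3c2∈{3,4,6}] in col 2, 6 fits only at r3c2, so r3c2=6.
Step 2. [r4c3∈{2,4}] 4 has one home in col 3: r4c3. So r4c3=4.
Step 3. [r2c5∈{2}] r2c5's peers cover all but 2 ⇒ r2c5=2.
Step 4. [r5c4∈{1,2}] 2 has one home in box 6: r5c4. So r5c4=2.
Step 5. [r5c5∈{1}] r5c5 is down to just 1. So r5c5=1.
Step 6. [r3c5∈{3}] only 3 remains possible at r3c5 ⇒ r3c5=3.
Step 7. [r3c1∈{2}] only 2 remains possible at r3c1, so r3c1=2.
Step 8. [r4c4∈{6}] r4c4 is down to just 6. So r4c4=6.
Step 9. [r6c1∈{1,3}] 1 has one home in col 1: r6c1 ⇒ r6c1=1.
Step 10. [r2c2∈{4}] r2c2 has the single candidate 4. So r2c2=4.
Step 11. [r5c1∈{4}] r5c1 is down to just 4, so r5c1=4.
Step 12. [r6c2∈{3}] nothing but 3 survives at r6c2 ⇒ r6c2=3.
Step 13. [r3c4∈{1}] r3c4 is down to just 1, so r3c4=1.
Step 14. [r4c5∈{5}] only 5 remains possible at r4c5, so r4c5=5.
Step 15. [r1c4∈{3}] r1c4 has the single candidate 3, so r1c4=3.
Step 16. [r4c6∈{2}] only 2 remains possible at r4c6 ⇒ r4c6=2.
Step 17. [r1c6∈{6}] only 6 remains possible at r1c6. So r1c6=6.
Step 18. [r1c3∈{1}] r1c3's peers cover all but 1. So r1c3=1.
Step 19. [r4c1∈{3}] only 3 remains possible at r4c1. So r4c1=3.
Step 20. [r3c6∈{4}] r3c6 has the single candidate 4, so r3c6=4.
Step 21. [r6c3∈{2}] r6c3 has the single candidate 2. So r6c3=2.
Step 22. [r5c2∈{5}] r5c2 has the single candidate 5. So r5c2=5.
Step 23. [r6c5∈{6}] r6c5's peers cover all but 6 ⇒ r6c5=6.

Answer: 5 2 1 3 4 6 / 6 4 3 5 2 1 / 2 6 5 1 3 4 / 3 1 4 6 5 2 / 4 5 6 2 1 3 / 1 3 2 4 6 5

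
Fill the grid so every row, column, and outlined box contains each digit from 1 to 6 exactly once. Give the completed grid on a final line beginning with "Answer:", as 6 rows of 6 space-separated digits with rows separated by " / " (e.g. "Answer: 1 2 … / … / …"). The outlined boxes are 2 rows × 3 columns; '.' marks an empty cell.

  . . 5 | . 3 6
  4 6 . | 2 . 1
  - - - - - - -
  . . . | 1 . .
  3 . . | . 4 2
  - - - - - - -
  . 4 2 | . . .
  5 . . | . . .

Step 1. [r6c2∈{1,3}] r6c2 is the only open cell in col 2 admitting 3, so r6c2=3.
Step 2. [r5c4∈{3,5,6}] 3 has one home in col 4: r5c4 ⇒ r5c4=3.
Step 3. [r4c4∈{5,6}] 5 has one home in col 4: r4c4, so r4c4=5.
Step 4. [r6c4∈{4,6}] col 4 places 6 nowhere but r6c4 ⇒ r6c4=6.
Step 5. [r6c3∈{1}] r6c3 is down to just 1. So r6c3=1.
Step 6. [r1c1∈{1,2}] col 1 places 1 nowhere but r1c1 ⇒ r1c1=1.
Step 7. [r3c5∈{6}] r3c5's peers cover all but 6, so r3c5=6.
Step 8. [r5c5∈{1,5}] row 5 places 1 nowhere but r5c5 ⇒ r5c5=1.
Step 9. [r3c2∈{2,5}] in row 3, 5 fits only at r3c2, so r3c2=5.
Step 10. [r4c2∈{1}] r4c2's peers cover all but 1. So r4c2=1.
Step 11. [r5c1∈{6}] r5c1 has the single candidate 6. So r5c1=6.
Step 12. [r2c3∈{3}] r2c3 is down to just 3. So r2c3=3.
Step 13. [r2c5∈{5}] nothing but 5 survives at r2c5. So r2c5=5.
Step 14. [r3c6∈{3}] r3c6 is down to just 3 ⇒ r3c6=3.
Step 15. [r6c6∈{4}] nothing but 4 survives at r6c6 ⇒ r6c6=4.
Step 16. [r1c4∈{4}] r1c4 is down to just 4, so r1c4=4.
Step 17. [r1c2∈{2}] r1c2's peers cover all but 2 ⇒ r1c2=2.
Step 18. [r6c5∈{2}] r6c5's peers cover all but 2. So r6c5=2.
Step 19. [r4c3∈{6}] r4c3 is down to just 6, so r4c3=6.
Step 20. [r3c3∈{4}] r3c3 is down to just 4, so r3c3=4.
Step 21. [r5c6∈{5}] only 5 remains possible at r5c6, so r5c6=5.
Step 22. [r3c1∈{2}] only 2 remains possible at r3c1, so r3c1=2.

Answer: 1 2 5 4 3 6 / 4 6 3 2 5 1 / 2 5 4 1 6 3 / 3 1 6 5 4 2 / 6 4 2 3 1 5 / 5 3 1 6 2 4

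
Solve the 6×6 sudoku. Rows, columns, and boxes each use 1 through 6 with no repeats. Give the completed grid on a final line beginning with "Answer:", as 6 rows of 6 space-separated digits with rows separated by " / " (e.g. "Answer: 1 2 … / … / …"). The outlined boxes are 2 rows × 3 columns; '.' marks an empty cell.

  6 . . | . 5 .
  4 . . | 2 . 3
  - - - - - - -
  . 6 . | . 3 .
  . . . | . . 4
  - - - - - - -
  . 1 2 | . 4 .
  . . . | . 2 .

Step 1. [r1c6∈{1}] only 1 remains possible at r1c6. So r1c6=1.
Step 2. [r6c3∈{3,4,5,6}] in col 3, 6 fits only at r6c3. So r6c3=6.
Step 3. [r6c6∈{5}] r6c6 has the single candidate 5 ⇒ r6c6=5.
Step 4. [r4c5∈{1,6}] in col 5, 1 fits only at r4c5, so r4c5=1.
Step 5. [r6c1∈{3}] only 3 remains possible at r6c1, so r6c1=3.
Step 6. [r3c4∈{5}] r3c4's peers cover all but 5, so r3c4=5.
Step 7. [r1c2∈{2,3}] across row 1, 2 lands solely at r1c2 ⇒ r1c2=2.
Step 8. [r4c2∈{3,5}] 3 has one home in col 2: r4c2 ⇒ r4c2=3.
Step 9. [r4c3∈{5}] r4c3's peers cover all but 5 ⇒ r4c3=5.
Step 10. [r3c1∈{1,2}] across col 1, 1 lands solely at r3c1 ⇒ r3c1=1.
Step 11. [r5c6∈{6}] r5c6 has the single candidate 6. So r5c6=6.
Step 12. [r3c6∈{2}] only 2 remains possible at r3c6, so r3c6=2.
Step 13. [r6c2∈{4}] r6c2's peers cover all but 4, so r6c2=4.
Step 14. [r6c4∈{1}] r6c4's peers cover all but 1. So r6c4=1.
Step 15. [r1c4∈{4}] r1c4 is down to just 4, so r1c4=4.
Step 16. [r4c1∈{2}] only 2 remains possible at r4c1 ⇒ r4c1=2.
Step 17. [r4c4∈{6}] r4c4's peers cover all but 6 ⇒ r4c4=6.
Step 18. [r3c3∈{4}] only 4 remains possible at r3c3 ⇒ r3c3=4.
Step 19. [r5c4∈{3}] r5c4's peers cover all but 3. So r5c4=3.
Step 20. [r1c3∈{3}] only 3 remains possible at r1c3 ⇒ r1c3=3.
Step 21. [r2c3∈{1}] r2c3's peers cover all but 1 ⇒ r2c3=1.
Step 22. [r2c2∈{5}] nothing but 5 survives at r2c2 ⇒ r2c2=5.
Step 23. [r5c1∈{5}] r5c1 is down to just 5, so r5c1=5.
Step 24. [r2c5∈{6}] only 6 remains possible at r2c5 ⇒ r2c5=6.

Answer: 6 2 3 4 5 1 / 4 5 1 2 6 3 / 1 6 4 5 3 2 / 2 3 5 6 1 4 / 5 1 2 3 4 6 / 3 4 6 1 2 5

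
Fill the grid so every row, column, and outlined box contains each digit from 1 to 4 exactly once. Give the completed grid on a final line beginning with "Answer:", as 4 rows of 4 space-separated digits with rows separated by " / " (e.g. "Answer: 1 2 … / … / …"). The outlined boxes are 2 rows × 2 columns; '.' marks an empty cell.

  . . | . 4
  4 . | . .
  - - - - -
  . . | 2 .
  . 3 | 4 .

Step 1. [r3c1∈{1}] nothing but 1 survives at r3c1. So r3c1=1.
Step 2. [r2c4∈{1,2,3}] in col 4, 2 fits only at r2c4, so r2c4=2.
Step 3. [r2c3∈{1,3}] r2c3 is the only open cell in row 2 admitting 3. So r2c3=3.
Step 4. [r1c2∈{1,2}] 2 has one home in col 2: r1c2 ⇒ r1c2=2.
Step 5. [r2c2∈{1}] r2c2 has the single candidate 1, so r2c2=1.
Step 6. [r1c1∈{3}] r1c1's peers cover all but 3. So r1c1=3.
Step 7. [r4c1∈{2}] r4c1 is down to just 2 ⇒ r4c1=2.
Step 8. [r1c3∈{1}] r1c3 has the single candidate 1, so r1c3=1.
Step 9. [r3c4∈{3}] only 3 remains possible at r3c4. So r3c4=3.
Step 10. [r3c2∈{4}] r3c2's peers cover all but 4, so r3c2=4.
Step 11. [r4c4∈{1}] r4c4 has the single candidate 1, so r4c4=1.

Answer: 3 2 1 4 / 4 1 3 2 / 1 4 2 3 / 2 3 4 1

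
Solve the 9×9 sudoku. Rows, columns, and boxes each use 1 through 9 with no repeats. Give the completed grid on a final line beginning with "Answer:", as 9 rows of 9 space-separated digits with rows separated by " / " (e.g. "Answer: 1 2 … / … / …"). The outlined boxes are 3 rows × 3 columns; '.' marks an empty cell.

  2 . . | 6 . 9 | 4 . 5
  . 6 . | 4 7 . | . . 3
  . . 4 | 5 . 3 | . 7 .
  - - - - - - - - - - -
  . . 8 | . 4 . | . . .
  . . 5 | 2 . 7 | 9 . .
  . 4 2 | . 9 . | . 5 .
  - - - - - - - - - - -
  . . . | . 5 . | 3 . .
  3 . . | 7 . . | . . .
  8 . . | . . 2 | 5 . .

Step 1. [r7c1∈{1,4,6,7,9}] col 1 places 4 nowhere but r7c1, so r7c1=4.
Step 2. [r8c6∈{1,4,6,8}] in col 6, 4 fits only at r8c6, so r8c6=4.
Step 3. [r6c4∈{1,3,8}] across row 6, 3 lands solely at r6c4 ⇒ r6c4=3.
Step 4. [r4c4∈{1}] nothing but 1 survives at r4c4 ⇒ r4c4=1.
Step 5. [r9c4∈{9}] nothing but 9 survives at r9c4, so r9c4=9.
Step 6. [r3c5∈{1,2,8}] 2 has one home in col 5: r3c5, so r3c5=2.
Step 7. [r7c4∈{8}] r7c4 has the single candidate 8, so r7c4=8.
Step 8. [r8c2∈{1,2,5,9}] row 8 places 5 nowhere but r8c2. So r8c2=5.
Step 9. [r7c2∈{1,2,7,9}] across col 2, 2 lands solely at r7c2, so r7c2=2.
Step 10. [r1c3∈{1,3,7}] across col 3, 3 lands solely at r1c3 ⇒ r1c3=3.
Step 11. [r1c2∈{1,7,8}] 7 has one home in row 1: r1c2, so r1c2=7.
Step 12. [r9c2∈{1}] nothing but 1 survives at r9c2. So r9c2=1.
Step 13. [r2c3∈{1,9}] across col 3, 1 lands solely at r2c3, so r2c3=1.
Step 14. [r7c6∈{1,6}] 1 has one home in col 6: r7c6 ⇒ r7c6=1.
Step 15. [r8c5∈{6}] nothing but 6 survives at r8c5. So r8c5=6.
Step 16. [r5c5∈{8}] r5c5 has the single candidate 8, so r5c5=8.
Step 17. [r1c8∈{1,8}] 8 has one home in row 1: r1c8. So r1c8=8.
Step 18. [r6c6∈{6}] r6c6 has the single candidate 6, so r6c6=6.
Step 19. [r3c1∈{9}] r3c1 is down to just 9 ⇒ r3c1=9.
Step 20. [r2c7∈{2}] nothing but 2 survives at r2c7 ⇒ r2c7=2.
Step 21. [r8c3∈{9}] only 9 remains possible at r8c3. So r8c3=9.
Step 22. [r7c9∈{6,7,9}] across col 9, 9 lands solely at r7c9. So r7c9=9.
Step 23. [r7c8∈{6}] r7c8 has the single candidate 6 ⇒ r7c8=6.
Step 24. [r9c9∈{4,7}] in box 9, 7 fits only at r9c9. So r9c9=7.
Step 25. [r5c9∈{1,4,6}] across col 9, 4 lands solely at r5c9. So r5c9=4.
Step 26. [r5c1∈{1,6}] 6 has one home in row 5: r5c1 ⇒ r5c1=6.
Step 27. [r5c8∈{1,3}] in row 5, 1 fits only at r5c8, so r5c8=1.
Step 28. [r4c8∈{2,3}] across col 8, 3 lands solely at r4c8 ⇒ r4c8=3.
Step 29. [r6c9∈{8}] r6c9's peers cover all but 8 ⇒ r6c9=8.
Step 30. [r4c9∈{2,6}] row 4 places 2 nowhere but r4c9 ⇒ r4c9=2.
Step 31. [r6c7∈{7}] r6c7's peers cover all but 7 ⇒ r6c7=7.
Step 32. [r8c9∈{1}] r8c9's peers cover all but 1. So r8c9=1.
Step 33. [r4c7∈{6}] r4c7 has the single candidate 6, so r4c7=6.
Step 34. [r4c6∈{5}] r4c6 has the single candidate 5 ⇒ r4c6=5.
Step 35. [r8c8∈{2}] nothing but 2 survives at r8c8, so r8c8=2.
Step 36. [r5c2∈{3}] r5c2 is down to just 3, so r5c2=3.
Step 37. [r1c5∈{1}] only 1 remains possible at r1c5. So r1c5=1.
Step 38. [r2c6∈{8}] r2c6 is down to just 8, so r2c6=8.
Step 39. [r9c3∈{6}] only 6 remains possible at r9c3, so r9c3=6.
Step 40. [r3c9∈{6}] r3c9's peers cover all but 6 ⇒ r3c9=6.
Step 41. [r4c2∈{9}] r4c2 has the single candidate 9, so r4c2=9.
Step 42. [r2c8∈{9}] only 9 remains possible at r2c8, so r2c8=9.
Step 43. [r3c7∈{1}] r3c7's peers cover all but 1 ⇒ r3c7=1.
Step 44. [r9c5∈{3}] r9c5's peers cover all but 3. So r9c5=3.
Step 45. [r2c1∈{5}] r2c1 has the single candidate 5 ⇒ r2c1=5.
Step 46. [r4c1∈{7}] r4c1 is down to just 7 ⇒ r4c1=7.
Step 47. [r9c8∈{4}] only 4 remains possible at r9c8. So r9c8=4.
Step 48. [r7c3∈{7}] r7c3's peers cover all but 7. So r7c3=7.
Step 49. [r8c7∈{8}] r8c7 has the single candidate 8, so r8c7=8.
Step 50. [r6c1∈{1}] r6c1 has the single candidate 1, so r6c1=1.
Step 51. [r3c2∈{8}] r3c2 has the single candidate 8. So r3c2=8.

Answer: 2 7 3 6 1 9 4 8 5 / 5 6 1 4 7 8 2 9 3 / 9 8 4 5 2 3 1 7 6 / 7 9 8 1 4 5 6 3 2 / 6 3 5 2 8 7 9 1 4 / 1 4 2 3 9 6 7 5 8 / 4 2 7 8 5 1 3 6 9 / 3 5 9 7 6 4 8 2 1 / 8 1 6 9 3 2 5 4 7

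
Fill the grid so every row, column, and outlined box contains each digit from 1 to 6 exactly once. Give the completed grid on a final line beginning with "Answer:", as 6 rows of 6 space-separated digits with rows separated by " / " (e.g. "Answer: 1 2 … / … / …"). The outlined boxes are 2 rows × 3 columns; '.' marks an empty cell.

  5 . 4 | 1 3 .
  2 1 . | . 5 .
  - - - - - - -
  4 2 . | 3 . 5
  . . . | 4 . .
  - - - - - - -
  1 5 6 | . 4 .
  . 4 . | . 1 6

Step 1. [r4c2∈{3,6}] col 2 places 3 nowhere but r4c2 ⇒ r4c2=3.
Step 2. [r1c6∈{2}] only 2 remains possible at r1c6 ⇒ r1c6=2.
Step 3. [r6c3∈{2,3}] col 3 places 2 nowhere but r6c3 ⇒ r6c3=2.
Step 4. [r4c5∈{2,6}] in row 4, 2 fits only at r4c5, so r4c5=2.
Step 5. [r4c6∈{1}] only 1 remains possible at r4c6, so r4c6=1.
Step 6. [r1c2∈{6}] r1c2's peers cover all but 6. So r1c2=6.
Step 7. [r5c4∈{2}] r5c4 is down to just 2, so r5c4=2.
Step 8. [r2c4∈{6}] nothing but 6 survives at r2c4, so r2c4=6.
Step 9. [r6c4∈{5}] r6c4's peers cover all but 5, so r6c4=5.
Step 10. [r2c6∈{4}] nothing but 4 survives at r2c6. So r2c6=4.
Step 11. [r4c3∈{5}] r4c3's peers cover all but 5. So r4c3=5.
Step 12. [r5c6∈{3}] r5c6 is down to just 3 ⇒ r5c6=3.
Step 13. [r3c5∈{6}] nothing but 6 survives at r3c5, so r3c5=6.
Step 14. [r6c1∈{3}] only 3 remains possible at r6c1 ⇒ r6c1=3.
Step 15. [r3c3∈{1}] r3c3 is down to just 1. So r3c3=1.
Step 16. [r2c3∈{3}] only 3 remains possible at r2c3. So r2c3=3.
Step 17. [r4c1∈{6}] r4c1's peers cover all but 6. So r4c1=6.

Answer: 5 6 4 1 3 2 / 2 1 3 6 5 4 / 4 2 1 3 6 5 / 6 3 5 4 2 1 / 1 5 6 2 4 3 / 3 4 2 5 1 6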